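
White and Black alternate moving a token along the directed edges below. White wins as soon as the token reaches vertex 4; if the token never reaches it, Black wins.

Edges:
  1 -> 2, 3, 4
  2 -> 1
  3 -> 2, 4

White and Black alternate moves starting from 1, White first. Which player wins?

White

Track states (vertex, player-to-move).
A0 = {(4,White), (4,Black)}
A1: add {(1,White), (3,White)}.
(1,White) ∈ A1 ⇒ White forces the target.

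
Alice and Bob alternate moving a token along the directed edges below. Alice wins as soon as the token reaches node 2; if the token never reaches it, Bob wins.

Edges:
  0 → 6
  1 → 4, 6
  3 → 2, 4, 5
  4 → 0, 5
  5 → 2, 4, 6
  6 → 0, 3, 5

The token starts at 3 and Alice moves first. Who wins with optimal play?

Alice

Track states (vertex, player-to-move).
A0 = {(2,Alice), (2,Bob)}
A1: add {(3,Alice), (5,Alice)}.
(3,Alice) ∈ A1 ⇒ Alice forces the target.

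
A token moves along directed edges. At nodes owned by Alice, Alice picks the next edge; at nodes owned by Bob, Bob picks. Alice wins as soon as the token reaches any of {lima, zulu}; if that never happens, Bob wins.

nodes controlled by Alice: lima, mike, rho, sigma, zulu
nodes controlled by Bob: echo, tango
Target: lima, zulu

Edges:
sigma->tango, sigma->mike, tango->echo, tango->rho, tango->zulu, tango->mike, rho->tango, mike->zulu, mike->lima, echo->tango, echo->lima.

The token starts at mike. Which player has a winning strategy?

A0 = {lima, zulu}
A1: add {mike} — mike (Alice) has mike→zulu.
mike ∈ A1, so Alice can force the target.

Alice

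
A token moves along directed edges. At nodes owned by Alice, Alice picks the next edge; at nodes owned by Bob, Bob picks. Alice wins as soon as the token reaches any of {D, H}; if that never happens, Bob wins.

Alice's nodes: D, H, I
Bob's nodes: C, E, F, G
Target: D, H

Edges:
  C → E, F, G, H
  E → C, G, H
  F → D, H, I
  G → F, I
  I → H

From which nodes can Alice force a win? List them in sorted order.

A0 = {D, H}
A1: add {I} — I (Alice) has I→H.
A2: add {F} — F (Bob): all of {D, H, I} already in.
A3: add {G} — G (Bob): all of {F, I} already in.
A4 = A3; e.g. C (Bob) can still go to E. Fixed point.
Alice's winning region = {D, F, G, H, I}.

D, F, G, H, I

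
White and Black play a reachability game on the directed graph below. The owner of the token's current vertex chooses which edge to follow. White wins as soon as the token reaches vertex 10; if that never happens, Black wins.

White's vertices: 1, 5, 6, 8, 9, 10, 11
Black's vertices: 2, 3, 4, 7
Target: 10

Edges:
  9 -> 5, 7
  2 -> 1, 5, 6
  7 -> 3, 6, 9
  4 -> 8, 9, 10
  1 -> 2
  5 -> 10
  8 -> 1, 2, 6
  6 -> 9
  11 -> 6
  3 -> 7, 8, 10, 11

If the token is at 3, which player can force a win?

Black

A0 = {10}
A1: add {5} — 5 (White) has 5→10.
A2: add {9} — 9 (White) has 9→5.
A3: add {6} — 6 (White) has 6→9.
A4: add {8, 11} — 8 (White) has 8→6; 11 (White) has 11→6.
A5: add {4} — 4 (Black): all of {8, 9, 10} already in.
A6 = A5; e.g. 1 (White) has no edge into A5. Fixed point.
3 never enters the attractor, so Black can avoid the target forever.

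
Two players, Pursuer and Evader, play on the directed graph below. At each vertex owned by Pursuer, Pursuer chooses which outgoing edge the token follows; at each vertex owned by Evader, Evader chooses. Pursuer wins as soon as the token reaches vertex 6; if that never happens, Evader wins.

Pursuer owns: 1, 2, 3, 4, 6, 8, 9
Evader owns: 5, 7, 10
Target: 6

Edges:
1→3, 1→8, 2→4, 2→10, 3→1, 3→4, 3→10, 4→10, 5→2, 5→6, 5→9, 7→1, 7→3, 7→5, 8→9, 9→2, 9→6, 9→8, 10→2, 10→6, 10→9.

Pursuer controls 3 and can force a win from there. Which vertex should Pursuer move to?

1

A0 = {6}
A1: add {9} — 9 (Pursuer) has 9→6.
A2: add {8} — 8 (Pursuer) has 8→9.
A3: add {1} — 1 (Pursuer) has 1→8.
A4: add {3} — 3 (Pursuer) has 3→1.
A5 = A4; e.g. 2 (Pursuer) has no edge into A4. Fixed point.
From 3, successor 1 is in the attractor (rank 3); the other successors 4, 10 are not.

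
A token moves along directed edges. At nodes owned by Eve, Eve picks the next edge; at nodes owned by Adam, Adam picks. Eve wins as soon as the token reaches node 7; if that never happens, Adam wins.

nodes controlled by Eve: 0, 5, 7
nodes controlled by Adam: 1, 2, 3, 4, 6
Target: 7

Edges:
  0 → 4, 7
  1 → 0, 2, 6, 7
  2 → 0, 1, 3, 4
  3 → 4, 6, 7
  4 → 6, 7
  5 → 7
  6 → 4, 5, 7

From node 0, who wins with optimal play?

Eve

A0 = {7}
A1: add {0, 5} — 0 (Eve) has 0→7; 5 (Eve) has 5→7.
A2 = A1; e.g. 1 (Adam) can still go to 2. Fixed point.
0 ∈ A1, so Eve can force the target.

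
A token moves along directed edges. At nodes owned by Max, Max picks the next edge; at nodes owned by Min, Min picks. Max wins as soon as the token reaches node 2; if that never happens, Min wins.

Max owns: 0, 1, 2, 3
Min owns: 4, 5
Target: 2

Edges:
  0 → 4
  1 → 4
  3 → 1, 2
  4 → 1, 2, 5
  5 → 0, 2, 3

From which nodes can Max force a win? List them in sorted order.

A0 = {2}
A1: add {3} — 3 (Max) has 3→2.
A2 = A1; e.g. 0 (Max) has no edge into A1. Fixed point.
Max's winning region = {2, 3}.

2, 3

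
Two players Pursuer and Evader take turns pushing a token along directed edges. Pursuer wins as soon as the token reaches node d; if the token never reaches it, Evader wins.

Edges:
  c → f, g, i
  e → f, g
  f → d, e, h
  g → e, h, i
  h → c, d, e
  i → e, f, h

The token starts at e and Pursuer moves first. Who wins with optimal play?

Evader

Track states (vertex, player-to-move).
A0 = {(d,Pursuer), (d,Evader)}
A1: add {(f,Pursuer), (h,Pursuer)}.
A2 = A1; e.g. (c,Pursuer) stays out. (e,Pursuer) never enters ⇒ Evader avoids the target.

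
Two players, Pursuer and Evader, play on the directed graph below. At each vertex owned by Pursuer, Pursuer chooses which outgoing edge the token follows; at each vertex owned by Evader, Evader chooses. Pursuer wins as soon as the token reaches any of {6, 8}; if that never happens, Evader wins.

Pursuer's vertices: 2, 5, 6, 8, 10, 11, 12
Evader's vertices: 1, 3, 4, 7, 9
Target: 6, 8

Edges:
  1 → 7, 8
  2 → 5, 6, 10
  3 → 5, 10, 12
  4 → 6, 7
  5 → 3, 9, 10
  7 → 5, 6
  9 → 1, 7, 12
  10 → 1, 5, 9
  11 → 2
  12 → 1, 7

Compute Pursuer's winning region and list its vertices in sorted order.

2, 6, 8, 11

A0 = {6, 8}
A1: add {2} — 2 (Pursuer) has 2→6.
A2: add {11} — 11 (Pursuer) has 11→2.
A3 = A2; e.g. 1 (Evader) can still go to 7. Fixed point.
Pursuer's winning region = {2, 6, 8, 11}.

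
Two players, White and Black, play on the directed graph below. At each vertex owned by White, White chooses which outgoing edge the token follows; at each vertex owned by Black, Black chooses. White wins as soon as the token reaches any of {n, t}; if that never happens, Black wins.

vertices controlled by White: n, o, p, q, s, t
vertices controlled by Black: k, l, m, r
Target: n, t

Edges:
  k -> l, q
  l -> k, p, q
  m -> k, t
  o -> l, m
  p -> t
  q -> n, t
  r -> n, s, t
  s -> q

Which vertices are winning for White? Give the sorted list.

A0 = {n, t}
A1: add {p, q} — p (White) has p→t; q (White) has q→n.
A2: add {s} — s (White) has s→q.
A3: add {r} — r (Black): all of {n, s, t} already in.
A4 = A3; e.g. k (Black) can still go to l. Fixed point.
White's winning region = {n, p, q, r, s, t}.

n, p, q, r, s, t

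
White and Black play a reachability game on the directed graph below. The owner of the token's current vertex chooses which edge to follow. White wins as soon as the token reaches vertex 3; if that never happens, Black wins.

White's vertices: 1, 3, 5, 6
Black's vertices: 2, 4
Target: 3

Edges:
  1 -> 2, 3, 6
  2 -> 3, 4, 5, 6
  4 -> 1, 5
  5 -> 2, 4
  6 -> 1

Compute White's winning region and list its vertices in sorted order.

1, 3, 6

A0 = {3}
A1: add {1} — 1 (White) has 1→3.
A2: add {6} — 6 (White) has 6→1.
A3 = A2; e.g. 2 (Black) can still go to 4. Fixed point.
White's winning region = {1, 3, 6}.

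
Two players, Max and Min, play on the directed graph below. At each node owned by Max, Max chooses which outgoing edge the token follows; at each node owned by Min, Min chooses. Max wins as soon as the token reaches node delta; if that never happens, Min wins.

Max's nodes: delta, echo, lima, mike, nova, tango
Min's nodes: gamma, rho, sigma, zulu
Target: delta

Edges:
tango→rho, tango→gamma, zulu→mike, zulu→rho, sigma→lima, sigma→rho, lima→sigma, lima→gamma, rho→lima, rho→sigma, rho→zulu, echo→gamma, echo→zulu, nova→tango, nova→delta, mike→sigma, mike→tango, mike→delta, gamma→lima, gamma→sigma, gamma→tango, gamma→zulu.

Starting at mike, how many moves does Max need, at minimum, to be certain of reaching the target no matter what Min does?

A0 = {delta}
A1: add {mike, nova} — mike (Max) has mike→delta; nova (Max) has nova→delta.
A2 = A1; e.g. echo (Max) has no edge into A1. Fixed point.
mike enters the attractor at level 1, so Max can force the target in 1 move from there.

1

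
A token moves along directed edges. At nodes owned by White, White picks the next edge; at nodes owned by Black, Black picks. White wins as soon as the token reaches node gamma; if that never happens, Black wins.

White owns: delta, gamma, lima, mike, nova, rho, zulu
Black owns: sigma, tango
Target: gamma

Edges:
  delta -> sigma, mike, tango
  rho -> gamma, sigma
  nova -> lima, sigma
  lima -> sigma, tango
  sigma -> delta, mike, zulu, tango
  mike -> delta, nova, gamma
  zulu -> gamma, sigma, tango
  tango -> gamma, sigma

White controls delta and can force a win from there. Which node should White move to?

A0 = {gamma}
A1: add {mike, rho, zulu} — rho (White) has rho→gamma; mike (White) has mike→gamma; zulu (White) has zulu→gamma.
A2: add {delta} — delta (White) has delta→mike.
A3 = A2; e.g. nova (White) has no edge into A2. Fixed point.
From delta, successor mike is in the attractor (rank 1); the other successors sigma, tango are not.

mike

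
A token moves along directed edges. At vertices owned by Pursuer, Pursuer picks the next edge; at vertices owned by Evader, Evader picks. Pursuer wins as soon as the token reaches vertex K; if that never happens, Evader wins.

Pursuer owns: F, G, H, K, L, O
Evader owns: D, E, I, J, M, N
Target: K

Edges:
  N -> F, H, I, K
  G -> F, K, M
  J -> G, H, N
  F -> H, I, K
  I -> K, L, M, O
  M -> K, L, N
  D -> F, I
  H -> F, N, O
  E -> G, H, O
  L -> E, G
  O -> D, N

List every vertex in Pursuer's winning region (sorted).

F, G, H, K, L

A0 = {K}
A1: add {F, G} — F (Pursuer) has F→K; G (Pursuer) has G→K.
A2: add {H, L} — H (Pursuer) has H→F; L (Pursuer) has L→G.
A3 = A2; e.g. D (Evader) can still go to I. Fixed point.
Pursuer's winning region = {F, G, H, K, L}.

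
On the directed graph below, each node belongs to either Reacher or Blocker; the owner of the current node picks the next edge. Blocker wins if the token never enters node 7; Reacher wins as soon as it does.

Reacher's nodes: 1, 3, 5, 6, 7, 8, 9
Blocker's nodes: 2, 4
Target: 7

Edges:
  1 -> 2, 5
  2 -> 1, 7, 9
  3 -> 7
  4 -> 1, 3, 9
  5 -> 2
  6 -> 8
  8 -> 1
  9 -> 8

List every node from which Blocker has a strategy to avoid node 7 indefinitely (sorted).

1, 2, 4, 5, 6, 8, 9

A0 = {7}
A1: add {3} — 3 (Reacher) has 3→7.
A2 = A1; e.g. 1 (Reacher) has no edge into A1. Fixed point.
Reacher's attractor = {3, 7}; Blocker avoids the target exactly from the complement.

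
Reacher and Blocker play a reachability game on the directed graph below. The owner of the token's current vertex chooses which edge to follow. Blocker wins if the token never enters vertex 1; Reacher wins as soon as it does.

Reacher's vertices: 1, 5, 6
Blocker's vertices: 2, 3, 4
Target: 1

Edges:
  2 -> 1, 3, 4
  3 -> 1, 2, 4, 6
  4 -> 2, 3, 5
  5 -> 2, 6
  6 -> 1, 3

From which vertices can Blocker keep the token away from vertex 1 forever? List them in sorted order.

2, 3, 4

A0 = {1}
A1: add {6} — 6 (Reacher) has 6→1.
A2: add {5} — 5 (Reacher) has 5→6.
A3 = A2; e.g. 2 (Blocker) can still go to 3. Fixed point.
Reacher's attractor = {1, 5, 6}; Blocker avoids the target exactly from the complement.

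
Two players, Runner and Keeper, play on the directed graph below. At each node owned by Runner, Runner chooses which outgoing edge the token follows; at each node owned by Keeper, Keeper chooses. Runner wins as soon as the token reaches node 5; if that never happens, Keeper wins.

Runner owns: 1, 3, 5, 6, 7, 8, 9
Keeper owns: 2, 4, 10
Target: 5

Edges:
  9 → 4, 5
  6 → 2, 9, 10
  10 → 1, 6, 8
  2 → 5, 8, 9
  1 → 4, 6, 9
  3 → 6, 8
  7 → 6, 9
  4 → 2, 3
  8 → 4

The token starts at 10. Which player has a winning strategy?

Keeper

A0 = {5}
A1: add {9} — 9 (Runner) has 9→5.
A2: add {1, 6, 7} — 1 (Runner) has 1→9; 6 (Runner) has 6→9; 7 (Runner) has 7→9.
A3: add {3} — 3 (Runner) has 3→6.
A4 = A3; e.g. 2 (Keeper) can still go to 8. Fixed point.
10 never enters the attractor, so Keeper can avoid the target forever.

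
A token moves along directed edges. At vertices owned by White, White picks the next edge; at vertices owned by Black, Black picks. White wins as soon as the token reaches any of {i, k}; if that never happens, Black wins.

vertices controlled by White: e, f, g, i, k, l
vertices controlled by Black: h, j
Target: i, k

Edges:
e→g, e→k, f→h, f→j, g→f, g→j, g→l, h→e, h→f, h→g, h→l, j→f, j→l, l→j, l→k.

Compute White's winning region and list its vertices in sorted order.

A0 = {i, k}
A1: add {e, l} — e (White) has e→k; l (White) has l→k.
A2: add {g} — g (White) has g→l.
A3 = A2; e.g. f (White) has no edge into A2. Fixed point.
White's winning region = {e, g, i, k, l}.

e, g, i, k, l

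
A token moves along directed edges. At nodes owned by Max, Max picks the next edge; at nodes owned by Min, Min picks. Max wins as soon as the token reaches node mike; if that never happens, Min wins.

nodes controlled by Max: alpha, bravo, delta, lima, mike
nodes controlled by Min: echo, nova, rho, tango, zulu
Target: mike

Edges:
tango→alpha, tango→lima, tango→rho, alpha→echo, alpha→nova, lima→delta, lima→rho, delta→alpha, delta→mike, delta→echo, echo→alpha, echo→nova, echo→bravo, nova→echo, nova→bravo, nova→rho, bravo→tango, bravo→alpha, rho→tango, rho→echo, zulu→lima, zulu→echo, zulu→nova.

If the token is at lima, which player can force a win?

A0 = {mike}
A1: add {delta} — delta (Max) has delta→mike.
A2: add {lima} — lima (Max) has lima→delta.
A3 = A2; e.g. tango (Min) can still go to alpha. Fixed point.
lima ∈ A2, so Max can force the target.

Max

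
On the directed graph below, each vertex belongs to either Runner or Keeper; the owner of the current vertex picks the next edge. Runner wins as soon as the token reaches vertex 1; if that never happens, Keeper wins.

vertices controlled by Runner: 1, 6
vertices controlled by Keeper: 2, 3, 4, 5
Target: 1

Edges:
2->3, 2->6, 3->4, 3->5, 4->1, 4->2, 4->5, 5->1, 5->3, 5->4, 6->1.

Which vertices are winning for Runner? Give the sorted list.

A0 = {1}
A1: add {6} — 6 (Runner) has 6→1.
A2 = A1; e.g. 2 (Keeper) can still go to 3. Fixed point.
Runner's winning region = {1, 6}.

1, 6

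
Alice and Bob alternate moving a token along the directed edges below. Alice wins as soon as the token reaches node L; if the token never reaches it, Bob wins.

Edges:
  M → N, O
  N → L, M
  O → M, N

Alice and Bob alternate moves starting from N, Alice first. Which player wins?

Track states (vertex, player-to-move).
A0 = {(L,Alice), (L,Bob)}
A1: add {(N,Alice)}.
(N,Alice) ∈ A1 ⇒ Alice forces the target.

Alice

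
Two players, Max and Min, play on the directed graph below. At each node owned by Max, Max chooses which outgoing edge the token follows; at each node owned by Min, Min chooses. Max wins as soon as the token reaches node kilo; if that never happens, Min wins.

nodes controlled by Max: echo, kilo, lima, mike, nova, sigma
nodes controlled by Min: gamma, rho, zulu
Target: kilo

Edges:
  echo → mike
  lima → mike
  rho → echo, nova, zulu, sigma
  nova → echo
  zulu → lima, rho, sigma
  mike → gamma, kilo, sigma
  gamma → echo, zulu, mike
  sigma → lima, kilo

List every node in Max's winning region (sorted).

echo, kilo, lima, mike, nova, sigma

A0 = {kilo}
A1: add {mike, sigma} — mike (Max) has mike→kilo; sigma (Max) has sigma→kilo.
A2: add {echo, lima} — echo (Max) has echo→mike; lima (Max) has lima→mike.
A3: add {nova} — nova (Max) has nova→echo.
A4 = A3; e.g. rho (Min) can still go to zulu. Fixed point.
Max's winning region = {echo, kilo, lima, mike, nova, sigma}.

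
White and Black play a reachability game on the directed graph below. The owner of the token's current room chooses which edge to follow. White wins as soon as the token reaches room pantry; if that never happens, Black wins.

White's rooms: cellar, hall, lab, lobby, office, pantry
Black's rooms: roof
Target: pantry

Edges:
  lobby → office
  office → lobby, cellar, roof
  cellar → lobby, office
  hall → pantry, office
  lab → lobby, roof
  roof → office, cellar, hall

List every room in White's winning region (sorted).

hall, pantry

A0 = {pantry}
A1: add {hall} — hall (White) has hall→pantry.
A2 = A1; e.g. lobby (White) has no edge into A1. Fixed point.
White's winning region = {hall, pantry}.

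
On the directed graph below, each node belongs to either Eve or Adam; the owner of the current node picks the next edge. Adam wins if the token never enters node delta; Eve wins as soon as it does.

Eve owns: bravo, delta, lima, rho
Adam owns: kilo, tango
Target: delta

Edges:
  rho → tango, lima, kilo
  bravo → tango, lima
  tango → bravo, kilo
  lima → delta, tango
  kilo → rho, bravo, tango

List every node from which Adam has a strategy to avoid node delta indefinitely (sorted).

A0 = {delta}
A1: add {lima} — lima (Eve) has lima→delta.
A2: add {bravo, rho} — rho (Eve) has rho→lima; bravo (Eve) has bravo→lima.
A3 = A2; e.g. tango (Adam) can still go to kilo. Fixed point.
Eve's attractor = {bravo, delta, lima, rho}; Adam avoids the target exactly from the complement.

kilo, tango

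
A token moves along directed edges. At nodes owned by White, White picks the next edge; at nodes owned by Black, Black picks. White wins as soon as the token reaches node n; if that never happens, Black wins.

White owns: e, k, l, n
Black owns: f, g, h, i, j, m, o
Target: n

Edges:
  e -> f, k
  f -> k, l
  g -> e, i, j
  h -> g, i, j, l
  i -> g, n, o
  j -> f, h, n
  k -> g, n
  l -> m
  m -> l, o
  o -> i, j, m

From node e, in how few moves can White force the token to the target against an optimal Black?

A0 = {n}
A1: add {k} — k (White) has k→n.
A2: add {e} — e (White) has e→k.
A3 = A2; e.g. f (Black) can still go to l. Fixed point.
e enters the attractor at level 2, so White can force the target in 2 moves from there.

2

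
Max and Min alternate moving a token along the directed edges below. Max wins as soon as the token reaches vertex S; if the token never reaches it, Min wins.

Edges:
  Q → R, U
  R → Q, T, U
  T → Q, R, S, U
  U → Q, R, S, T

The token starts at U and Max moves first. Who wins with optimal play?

Max

Track states (vertex, player-to-move).
A0 = {(S,Max), (S,Min)}
A1: add {(T,Max), (U,Max)}.
(U,Max) ∈ A1 ⇒ Max forces the target.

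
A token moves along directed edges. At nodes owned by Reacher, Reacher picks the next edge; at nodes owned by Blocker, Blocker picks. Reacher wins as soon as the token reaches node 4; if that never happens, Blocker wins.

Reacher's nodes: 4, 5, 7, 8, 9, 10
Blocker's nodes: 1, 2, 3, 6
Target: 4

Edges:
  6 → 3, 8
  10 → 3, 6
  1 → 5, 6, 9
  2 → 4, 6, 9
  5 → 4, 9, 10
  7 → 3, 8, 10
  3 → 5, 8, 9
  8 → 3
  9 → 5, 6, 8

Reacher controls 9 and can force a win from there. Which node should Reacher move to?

A0 = {4}
A1: add {5} — 5 (Reacher) has 5→4.
A2: add {9} — 9 (Reacher) has 9→5.
A3 = A2; e.g. 1 (Blocker) can still go to 6. Fixed point.
From 9, successor 5 is in the attractor (rank 1); the other successors 6, 8 are not.

5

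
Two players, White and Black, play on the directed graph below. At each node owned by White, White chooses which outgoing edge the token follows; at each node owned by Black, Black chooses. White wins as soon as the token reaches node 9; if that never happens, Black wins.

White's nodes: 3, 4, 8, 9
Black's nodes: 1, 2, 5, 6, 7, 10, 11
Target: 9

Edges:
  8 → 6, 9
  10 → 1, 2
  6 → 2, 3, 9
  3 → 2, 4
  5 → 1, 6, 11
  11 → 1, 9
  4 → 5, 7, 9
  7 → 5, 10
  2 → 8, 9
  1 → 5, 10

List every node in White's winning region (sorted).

A0 = {9}
A1: add {4, 8} — 4 (White) has 4→9; 8 (White) has 8→9.
A2: add {2, 3} — 2 (Black): all of {8, 9} already in; 3 (White) has 3→4.
A3: add {6} — 6 (Black): all of {2, 3, 9} already in.
A4 = A3; e.g. 1 (Black) can still go to 5. Fixed point.
White's winning region = {2, 3, 4, 6, 8, 9}.

2, 3, 4, 6, 8, 9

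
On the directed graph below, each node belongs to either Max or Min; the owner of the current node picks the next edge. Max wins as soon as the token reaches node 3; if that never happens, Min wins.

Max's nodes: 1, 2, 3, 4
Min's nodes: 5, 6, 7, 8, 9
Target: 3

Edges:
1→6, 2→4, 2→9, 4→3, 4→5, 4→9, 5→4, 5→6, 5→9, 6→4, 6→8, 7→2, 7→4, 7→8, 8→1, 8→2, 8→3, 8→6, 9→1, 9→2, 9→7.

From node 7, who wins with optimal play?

A0 = {3}
A1: add {4} — 4 (Max) has 4→3.
A2: add {2} — 2 (Max) has 2→4.
A3 = A2; e.g. 1 (Max) has no edge into A2. Fixed point.
7 never enters the attractor, so Min can avoid the target forever.

Min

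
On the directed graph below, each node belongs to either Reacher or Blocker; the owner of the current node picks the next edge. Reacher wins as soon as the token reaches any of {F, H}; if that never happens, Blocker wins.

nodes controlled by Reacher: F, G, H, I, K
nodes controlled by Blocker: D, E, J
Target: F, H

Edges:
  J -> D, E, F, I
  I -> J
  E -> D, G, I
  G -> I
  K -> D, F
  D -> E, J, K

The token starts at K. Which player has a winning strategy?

Reacher

A0 = {F, H}
A1: add {K} — K (Reacher) has K→F.
A2 = A1; e.g. D (Blocker) can still go to E. Fixed point.
K ∈ A1, so Reacher can force the target.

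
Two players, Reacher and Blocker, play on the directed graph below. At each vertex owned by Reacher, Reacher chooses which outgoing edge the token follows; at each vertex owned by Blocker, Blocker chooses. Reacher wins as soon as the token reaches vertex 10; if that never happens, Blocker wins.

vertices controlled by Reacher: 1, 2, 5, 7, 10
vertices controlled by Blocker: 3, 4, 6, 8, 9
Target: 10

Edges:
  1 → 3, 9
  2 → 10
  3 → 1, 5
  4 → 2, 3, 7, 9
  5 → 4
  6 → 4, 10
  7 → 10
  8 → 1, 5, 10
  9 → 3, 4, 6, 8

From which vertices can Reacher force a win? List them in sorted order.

A0 = {10}
A1: add {2, 7} — 2 (Reacher) has 2→10; 7 (Reacher) has 7→10.
A2 = A1; e.g. 1 (Reacher) has no edge into A1. Fixed point.
Reacher's winning region = {2, 7, 10}.

2, 7, 10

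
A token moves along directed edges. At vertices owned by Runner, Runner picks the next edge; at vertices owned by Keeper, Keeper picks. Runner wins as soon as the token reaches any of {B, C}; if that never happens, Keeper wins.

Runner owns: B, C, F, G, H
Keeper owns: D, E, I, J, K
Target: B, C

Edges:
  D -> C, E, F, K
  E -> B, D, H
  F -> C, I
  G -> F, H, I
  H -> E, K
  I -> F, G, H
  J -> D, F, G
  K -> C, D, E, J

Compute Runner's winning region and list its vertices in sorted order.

B, C, F, G

A0 = {B, C}
A1: add {F} — F (Runner) has F→C.
A2: add {G} — G (Runner) has G→F.
A3 = A2; e.g. D (Keeper) can still go to E. Fixed point.
Runner's winning region = {B, C, F, G}.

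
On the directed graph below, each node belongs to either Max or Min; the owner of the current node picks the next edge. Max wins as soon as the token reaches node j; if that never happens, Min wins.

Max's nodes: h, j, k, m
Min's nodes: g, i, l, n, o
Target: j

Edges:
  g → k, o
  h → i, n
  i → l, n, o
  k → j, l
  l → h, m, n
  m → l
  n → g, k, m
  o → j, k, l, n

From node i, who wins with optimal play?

Min

A0 = {j}
A1: add {k} — k (Max) has k→j.
A2 = A1; e.g. g (Min) can still go to o. Fixed point.
i never enters the attractor, so Min can avoid the target forever.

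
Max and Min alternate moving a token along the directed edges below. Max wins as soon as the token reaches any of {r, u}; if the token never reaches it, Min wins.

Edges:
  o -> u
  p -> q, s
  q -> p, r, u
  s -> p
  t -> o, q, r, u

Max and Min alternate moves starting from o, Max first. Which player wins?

Track states (vertex, player-to-move).
A0 = {(r,Max), (r,Min), (u,Max), (u,Min)}
A1: add {(o,Max), (o,Min), (q,Max), (t,Max)}.
(o,Max) ∈ A1 ⇒ Max forces the target.

Max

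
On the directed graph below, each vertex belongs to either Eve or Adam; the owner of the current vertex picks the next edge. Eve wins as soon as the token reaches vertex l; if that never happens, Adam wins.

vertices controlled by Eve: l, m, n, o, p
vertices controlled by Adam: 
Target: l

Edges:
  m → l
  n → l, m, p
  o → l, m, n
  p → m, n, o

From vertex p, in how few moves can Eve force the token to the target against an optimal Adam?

2

A0 = {l}
A1: add {m, n, o} — m (Eve) has m→l; n (Eve) has n→l; o (Eve) has o→l.
A2: add {p} — p (Eve) has p→m.
A2 = all vertices. Fixed point.
p enters the attractor at level 2, so Eve can force the target in 2 moves from there.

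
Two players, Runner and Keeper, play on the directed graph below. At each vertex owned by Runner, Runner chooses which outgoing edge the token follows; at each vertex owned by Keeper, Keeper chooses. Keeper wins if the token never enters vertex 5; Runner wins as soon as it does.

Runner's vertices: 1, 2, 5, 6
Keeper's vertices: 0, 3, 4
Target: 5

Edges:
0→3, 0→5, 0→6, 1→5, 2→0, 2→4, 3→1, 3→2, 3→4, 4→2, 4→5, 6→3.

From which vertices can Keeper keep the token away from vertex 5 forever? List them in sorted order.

0, 2, 3, 4, 6

A0 = {5}
A1: add {1} — 1 (Runner) has 1→5.
A2 = A1; e.g. 0 (Keeper) can still go to 3. Fixed point.
Runner's attractor = {1, 5}; Keeper avoids the target exactly from the complement.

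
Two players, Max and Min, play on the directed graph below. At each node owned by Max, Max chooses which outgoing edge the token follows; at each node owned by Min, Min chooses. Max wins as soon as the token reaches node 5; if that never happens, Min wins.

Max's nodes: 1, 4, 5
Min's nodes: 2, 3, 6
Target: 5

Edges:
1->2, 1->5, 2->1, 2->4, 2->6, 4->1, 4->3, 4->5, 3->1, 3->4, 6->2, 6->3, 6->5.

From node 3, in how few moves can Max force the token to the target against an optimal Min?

2

A0 = {5}
A1: add {1, 4} — 1 (Max) has 1→5; 4 (Max) has 4→5.
A2: add {3} — 3 (Min): all of {1, 4} already in.
A3 = A2; e.g. 2 (Min) can still go to 6. Fixed point.
3 enters the attractor at level 2, so Max can force the target in 2 moves from there.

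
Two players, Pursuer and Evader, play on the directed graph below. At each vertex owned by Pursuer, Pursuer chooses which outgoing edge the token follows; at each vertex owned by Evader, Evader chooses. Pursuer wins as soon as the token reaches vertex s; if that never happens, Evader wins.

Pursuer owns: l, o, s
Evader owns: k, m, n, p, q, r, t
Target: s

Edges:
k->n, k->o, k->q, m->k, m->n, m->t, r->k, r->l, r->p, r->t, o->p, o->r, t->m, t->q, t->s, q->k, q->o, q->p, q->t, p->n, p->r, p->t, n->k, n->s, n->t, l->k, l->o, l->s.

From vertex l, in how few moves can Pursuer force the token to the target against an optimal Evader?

A0 = {s}
A1: add {l} — l (Pursuer) has l→s.
A2 = A1; e.g. k (Evader) can still go to n. Fixed point.
l enters the attractor at level 1, so Pursuer can force the target in 1 move from there.

1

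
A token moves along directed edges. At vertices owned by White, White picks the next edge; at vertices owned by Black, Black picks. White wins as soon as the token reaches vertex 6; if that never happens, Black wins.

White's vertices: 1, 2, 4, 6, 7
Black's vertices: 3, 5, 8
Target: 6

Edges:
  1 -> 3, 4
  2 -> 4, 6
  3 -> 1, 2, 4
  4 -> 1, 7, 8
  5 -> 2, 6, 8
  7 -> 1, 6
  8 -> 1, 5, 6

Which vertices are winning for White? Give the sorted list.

1, 2, 3, 4, 6, 7

A0 = {6}
A1: add {2, 7} — 2 (White) has 2→6; 7 (White) has 7→6.
A2: add {4} — 4 (White) has 4→7.
A3: add {1} — 1 (White) has 1→4.
A4: add {3} — 3 (Black): all of {1, 2, 4} already in.
A5 = A4; e.g. 5 (Black) can still go to 8. Fixed point.
White's winning region = {1, 2, 3, 4, 6, 7}.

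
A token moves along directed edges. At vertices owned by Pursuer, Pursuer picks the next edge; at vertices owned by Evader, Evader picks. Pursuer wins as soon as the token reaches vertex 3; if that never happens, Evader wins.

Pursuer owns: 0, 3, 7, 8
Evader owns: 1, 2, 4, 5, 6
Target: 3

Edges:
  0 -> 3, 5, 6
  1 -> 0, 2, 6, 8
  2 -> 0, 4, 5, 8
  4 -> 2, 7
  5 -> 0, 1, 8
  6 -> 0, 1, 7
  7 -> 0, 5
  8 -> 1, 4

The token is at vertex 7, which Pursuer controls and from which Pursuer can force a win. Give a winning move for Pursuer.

0

A0 = {3}
A1: add {0} — 0 (Pursuer) has 0→3.
A2: add {7} — 7 (Pursuer) has 7→0.
A3 = A2; e.g. 1 (Evader) can still go to 2. Fixed point.
From 7, successor 0 is in the attractor (rank 1); the other successor 5 is not.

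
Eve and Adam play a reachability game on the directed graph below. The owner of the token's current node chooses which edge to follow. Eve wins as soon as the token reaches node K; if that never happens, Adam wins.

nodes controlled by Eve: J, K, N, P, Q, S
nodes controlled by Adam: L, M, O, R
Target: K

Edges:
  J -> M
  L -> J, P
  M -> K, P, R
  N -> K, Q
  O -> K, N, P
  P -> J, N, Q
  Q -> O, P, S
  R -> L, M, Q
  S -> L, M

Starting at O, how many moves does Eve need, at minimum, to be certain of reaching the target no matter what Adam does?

3

A0 = {K}
A1: add {N} — N (Eve) has N→K.
A2: add {P} — P (Eve) has P→N.
A3: add {O, Q} — O (Adam): all of {K, N, P} already in; Q (Eve) has Q→P.
A4 = A3; e.g. J (Eve) has no edge into A3. Fixed point.
O enters the attractor at level 3, so Eve can force the target in 3 moves from there.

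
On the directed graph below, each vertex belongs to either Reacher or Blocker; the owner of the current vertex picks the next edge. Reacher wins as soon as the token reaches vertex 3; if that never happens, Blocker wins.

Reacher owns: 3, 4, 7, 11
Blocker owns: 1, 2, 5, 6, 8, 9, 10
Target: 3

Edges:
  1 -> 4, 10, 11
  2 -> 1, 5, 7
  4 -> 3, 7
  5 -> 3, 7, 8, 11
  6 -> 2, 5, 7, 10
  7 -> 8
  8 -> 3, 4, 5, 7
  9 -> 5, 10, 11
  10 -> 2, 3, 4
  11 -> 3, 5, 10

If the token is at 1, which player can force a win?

Blocker

A0 = {3}
A1: add {4, 11} — 4 (Reacher) has 4→3; 11 (Reacher) has 11→3.
A2 = A1; e.g. 1 (Blocker) can still go to 10. Fixed point.
1 never enters the attractor, so Blocker can avoid the target forever.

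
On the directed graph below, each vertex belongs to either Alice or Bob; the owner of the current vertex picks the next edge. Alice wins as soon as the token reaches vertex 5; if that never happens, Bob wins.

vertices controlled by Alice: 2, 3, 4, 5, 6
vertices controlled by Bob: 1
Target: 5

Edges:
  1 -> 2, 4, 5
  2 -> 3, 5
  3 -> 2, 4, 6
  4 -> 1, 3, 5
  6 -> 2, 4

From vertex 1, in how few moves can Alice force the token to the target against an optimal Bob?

2

A0 = {5}
A1: add {2, 4} — 2 (Alice) has 2→5; 4 (Alice) has 4→5.
A2: add {1, 3, 6} — 1 (Bob): all of {2, 4, 5} already in; 3 (Alice) has 3→2; 6 (Alice) has 6→2.
A2 = all vertices. Fixed point.
1 enters the attractor at level 2, so Alice can force the target in 2 moves from there.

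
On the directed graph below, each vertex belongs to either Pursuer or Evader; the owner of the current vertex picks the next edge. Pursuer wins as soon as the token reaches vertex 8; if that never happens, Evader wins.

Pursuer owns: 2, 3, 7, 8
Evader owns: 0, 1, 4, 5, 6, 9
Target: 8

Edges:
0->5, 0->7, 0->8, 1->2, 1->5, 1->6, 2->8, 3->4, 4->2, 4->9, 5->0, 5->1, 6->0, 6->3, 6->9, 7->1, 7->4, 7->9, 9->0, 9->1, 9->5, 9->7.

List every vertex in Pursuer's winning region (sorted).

A0 = {8}
A1: add {2} — 2 (Pursuer) has 2→8.
A2 = A1; e.g. 0 (Evader) can still go to 5. Fixed point.
Pursuer's winning region = {2, 8}.

2, 8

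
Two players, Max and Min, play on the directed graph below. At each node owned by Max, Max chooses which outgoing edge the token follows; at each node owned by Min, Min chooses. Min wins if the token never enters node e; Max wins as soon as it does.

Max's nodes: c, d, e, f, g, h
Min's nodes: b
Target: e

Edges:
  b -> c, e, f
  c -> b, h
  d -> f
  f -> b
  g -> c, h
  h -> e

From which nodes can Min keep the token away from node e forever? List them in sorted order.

b, d, f

A0 = {e}
A1: add {h} — h (Max) has h→e.
A2: add {c, g} — c (Max) has c→h; g (Max) has g→h.
A3 = A2; e.g. b (Min) can still go to f. Fixed point.
Max's attractor = {c, e, g, h}; Min avoids the target exactly from the complement.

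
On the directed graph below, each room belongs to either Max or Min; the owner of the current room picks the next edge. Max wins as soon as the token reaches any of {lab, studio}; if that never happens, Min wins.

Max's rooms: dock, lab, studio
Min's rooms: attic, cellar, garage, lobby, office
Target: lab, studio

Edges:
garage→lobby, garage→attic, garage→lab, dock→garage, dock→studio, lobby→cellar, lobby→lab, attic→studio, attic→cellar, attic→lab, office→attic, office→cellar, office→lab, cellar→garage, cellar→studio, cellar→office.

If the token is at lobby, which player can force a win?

Min

A0 = {lab, studio}
A1: add {dock} — dock (Max) has dock→studio.
A2 = A1; e.g. lobby (Min) can still go to cellar. Fixed point.
lobby never enters the attractor, so Min can avoid the target forever.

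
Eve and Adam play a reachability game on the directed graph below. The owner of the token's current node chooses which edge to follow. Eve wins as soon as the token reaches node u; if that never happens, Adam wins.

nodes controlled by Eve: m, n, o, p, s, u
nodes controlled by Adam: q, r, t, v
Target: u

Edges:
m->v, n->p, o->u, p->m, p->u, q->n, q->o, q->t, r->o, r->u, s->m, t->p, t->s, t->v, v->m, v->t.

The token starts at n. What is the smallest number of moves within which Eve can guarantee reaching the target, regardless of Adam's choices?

A0 = {u}
A1: add {o, p} — o (Eve) has o→u; p (Eve) has p→u.
A2: add {n, r} — n (Eve) has n→p; r (Adam): all of {o, u} already in.
A3 = A2; e.g. m (Eve) has no edge into A2. Fixed point.
n enters the attractor at level 2, so Eve can force the target in 2 moves from there.

2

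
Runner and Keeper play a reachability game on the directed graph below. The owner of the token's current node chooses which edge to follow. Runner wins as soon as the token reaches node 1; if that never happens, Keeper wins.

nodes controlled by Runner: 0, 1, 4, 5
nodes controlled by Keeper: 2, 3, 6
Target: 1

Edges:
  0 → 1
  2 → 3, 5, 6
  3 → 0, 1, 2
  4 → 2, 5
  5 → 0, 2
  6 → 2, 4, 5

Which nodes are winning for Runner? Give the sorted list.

A0 = {1}
A1: add {0} — 0 (Runner) has 0→1.
A2: add {5} — 5 (Runner) has 5→0.
A3: add {4} — 4 (Runner) has 4→5.
A4 = A3; e.g. 2 (Keeper) can still go to 3. Fixed point.
Runner's winning region = {0, 1, 4, 5}.

0, 1, 4, 5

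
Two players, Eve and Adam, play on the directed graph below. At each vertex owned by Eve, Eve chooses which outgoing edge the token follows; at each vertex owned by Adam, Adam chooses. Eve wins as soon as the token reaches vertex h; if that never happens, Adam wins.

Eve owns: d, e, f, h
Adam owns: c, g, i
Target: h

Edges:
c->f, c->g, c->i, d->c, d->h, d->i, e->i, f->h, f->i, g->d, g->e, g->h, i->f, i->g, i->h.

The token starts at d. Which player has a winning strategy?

A0 = {h}
A1: add {d, f} — d (Eve) has d→h; f (Eve) has f→h.
A2 = A1; e.g. c (Adam) can still go to g. Fixed point.
d ∈ A1, so Eve can force the target.

Eve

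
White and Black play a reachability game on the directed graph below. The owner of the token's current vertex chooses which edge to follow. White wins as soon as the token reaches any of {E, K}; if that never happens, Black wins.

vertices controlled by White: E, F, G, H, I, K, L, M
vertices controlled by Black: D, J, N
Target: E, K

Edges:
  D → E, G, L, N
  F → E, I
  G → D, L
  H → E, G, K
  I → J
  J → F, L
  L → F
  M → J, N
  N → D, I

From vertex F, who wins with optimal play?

A0 = {E, K}
A1: add {F, H} — F (White) has F→E; H (White) has H→E.
F ∈ A1, so White can force the target.

White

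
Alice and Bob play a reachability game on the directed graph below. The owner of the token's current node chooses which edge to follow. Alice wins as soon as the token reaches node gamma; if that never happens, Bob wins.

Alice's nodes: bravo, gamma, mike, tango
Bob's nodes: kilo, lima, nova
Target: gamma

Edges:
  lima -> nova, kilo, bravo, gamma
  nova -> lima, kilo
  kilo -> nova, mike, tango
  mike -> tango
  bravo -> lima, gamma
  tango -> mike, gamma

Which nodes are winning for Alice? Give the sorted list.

A0 = {gamma}
A1: add {bravo, tango} — bravo (Alice) has bravo→gamma; tango (Alice) has tango→gamma.
A2: add {mike} — mike (Alice) has mike→tango.
A3 = A2; e.g. lima (Bob) can still go to nova. Fixed point.
Alice's winning region = {bravo, gamma, mike, tango}.

bravo, gamma, mike, tango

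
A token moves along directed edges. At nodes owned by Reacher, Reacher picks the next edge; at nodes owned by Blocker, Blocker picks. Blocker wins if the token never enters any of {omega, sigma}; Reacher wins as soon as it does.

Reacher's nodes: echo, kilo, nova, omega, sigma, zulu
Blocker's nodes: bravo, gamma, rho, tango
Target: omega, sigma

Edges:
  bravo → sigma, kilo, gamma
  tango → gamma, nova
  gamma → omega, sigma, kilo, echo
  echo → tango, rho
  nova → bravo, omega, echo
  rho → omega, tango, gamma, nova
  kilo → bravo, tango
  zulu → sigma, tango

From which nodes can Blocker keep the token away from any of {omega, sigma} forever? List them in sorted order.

bravo, echo, gamma, kilo, rho, tango

A0 = {omega, sigma}
A1: add {nova, zulu} — zulu (Reacher) has zulu→sigma; nova (Reacher) has nova→omega.
A2 = A1; e.g. bravo (Blocker) can still go to kilo. Fixed point.
Reacher's attractor = {nova, omega, sigma, zulu}; Blocker avoids the target exactly from the complement.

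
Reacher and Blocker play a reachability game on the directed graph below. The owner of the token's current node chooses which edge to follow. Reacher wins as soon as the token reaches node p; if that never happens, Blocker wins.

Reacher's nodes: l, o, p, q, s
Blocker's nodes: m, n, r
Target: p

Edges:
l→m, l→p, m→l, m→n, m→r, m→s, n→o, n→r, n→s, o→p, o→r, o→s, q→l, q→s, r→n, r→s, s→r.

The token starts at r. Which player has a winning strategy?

A0 = {p}
A1: add {l, o} — l (Reacher) has l→p; o (Reacher) has o→p.
A2: add {q} — q (Reacher) has q→l.
A3 = A2; e.g. m (Blocker) can still go to n. Fixed point.
r never enters the attractor, so Blocker can avoid the target forever.

Blocker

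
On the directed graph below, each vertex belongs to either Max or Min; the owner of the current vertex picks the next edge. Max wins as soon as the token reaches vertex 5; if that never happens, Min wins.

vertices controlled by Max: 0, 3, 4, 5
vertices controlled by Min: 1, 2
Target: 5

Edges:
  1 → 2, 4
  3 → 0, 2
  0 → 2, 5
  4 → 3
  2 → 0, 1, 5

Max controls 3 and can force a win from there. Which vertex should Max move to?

0

A0 = {5}
A1: add {0} — 0 (Max) has 0→5.
A2: add {3} — 3 (Max) has 3→0.
A3: add {4} — 4 (Max) has 4→3.
A4 = A3; e.g. 1 (Min) can still go to 2. Fixed point.
From 3, successor 0 is in the attractor (rank 1); the other successor 2 is not.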